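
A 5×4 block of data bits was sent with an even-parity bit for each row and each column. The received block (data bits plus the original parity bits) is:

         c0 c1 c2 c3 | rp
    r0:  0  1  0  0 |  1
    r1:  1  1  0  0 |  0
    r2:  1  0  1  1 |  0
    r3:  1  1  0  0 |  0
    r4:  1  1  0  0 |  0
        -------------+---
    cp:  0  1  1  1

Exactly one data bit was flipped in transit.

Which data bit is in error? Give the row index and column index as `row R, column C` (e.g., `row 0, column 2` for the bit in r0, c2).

row 2, column 1

Recompute each row's even parity and compare to rp:
  r0: data parity 1, sent rp 1 → ok
  r1: data parity 0, sent rp 0 → ok
  r2: data parity 1, sent rp 0 → mismatch
  r3: data parity 0, sent rp 0 → ok
  r4: data parity 0, sent rp 0 → ok
Recompute each column's even parity and compare to cp:
  c0: data parity 0, sent cp 0 → ok
  c1: data parity 0, sent cp 1 → mismatch
  c2: data parity 1, sent cp 1 → ok
  c3: data parity 1, sent cp 1 → ok
Exactly one row (r2) and one column (c1) fail → the flipped bit is at their intersection.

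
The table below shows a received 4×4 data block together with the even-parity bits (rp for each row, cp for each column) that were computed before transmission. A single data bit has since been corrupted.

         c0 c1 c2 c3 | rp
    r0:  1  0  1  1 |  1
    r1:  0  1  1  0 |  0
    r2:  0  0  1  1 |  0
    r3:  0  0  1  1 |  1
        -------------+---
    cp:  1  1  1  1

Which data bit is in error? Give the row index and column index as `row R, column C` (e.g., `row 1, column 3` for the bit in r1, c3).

row 3, column 2

Recompute each row's even parity and compare to rp:
  r0: data parity 1, sent rp 1 → ok
  r1: data parity 0, sent rp 0 → ok
  r2: data parity 0, sent rp 0 → ok
  r3: data parity 0, sent rp 1 → mismatch
Recompute each column's even parity and compare to cp:
  c0: data parity 1, sent cp 1 → ok
  c1: data parity 1, sent cp 1 → ok
  c2: data parity 0, sent cp 1 → mismatch
  c3: data parity 1, sent cp 1 → ok
Exactly one row (r3) and one column (c2) fail → the flipped bit is at their intersection.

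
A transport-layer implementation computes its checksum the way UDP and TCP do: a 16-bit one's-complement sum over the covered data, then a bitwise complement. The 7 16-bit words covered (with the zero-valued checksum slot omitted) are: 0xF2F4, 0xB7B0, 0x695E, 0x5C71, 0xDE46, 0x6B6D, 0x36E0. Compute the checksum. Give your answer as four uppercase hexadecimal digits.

One's-complement addition (fold any carry out of bit 15 back into bit 0):
  0xF2F4 + 0xB7B0 = 0x1AAA4 → wrap carry → 0xAAA5
  0xAAA5 + 0x695E = 0x11403 → wrap carry → 0x1404
  0x1404 + 0x5C71 = 0x07075
  0x7075 + 0xDE46 = 0x14EBB → wrap carry → 0x4EBC
  0x4EBC + 0x6B6D = 0x0BA29
  0xBA29 + 0x36E0 = 0x0F109
One's-complement sum = 0xF109.
Checksum = ~0xF109 & 0xFFFF = 0x0EF6.

0EF6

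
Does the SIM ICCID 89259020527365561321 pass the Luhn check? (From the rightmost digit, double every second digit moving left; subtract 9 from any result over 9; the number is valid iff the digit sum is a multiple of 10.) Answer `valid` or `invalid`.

From the right, keep odd positions and double even positions (subtract 9 from any doubled value over 9):
  doubled (positions 2,4,...): 4 2 1 3 5 1 4 9 4 7 → sum 40
  kept (positions 1,3,...): 1 3 6 5 3 2 0 0 5 9 → sum 34
Total = 74.
74 mod 10 = 4, so the number is invalid.

invalid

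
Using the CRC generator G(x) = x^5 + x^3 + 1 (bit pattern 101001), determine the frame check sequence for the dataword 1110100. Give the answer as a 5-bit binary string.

Append 5 zeros: 111010000000. Divide by 101001 (XOR where the leading bit is 1):
  pos 0: 111010 XOR 101001 = 010011
  pos 1: 100110 XOR 101001 = 001111
  pos 3: 111100 XOR 101001 = 010101
  pos 4: 101010 XOR 101001 = 000011
Remainder (last 5 bits) = 01100. This is the CRC / FCS.

01100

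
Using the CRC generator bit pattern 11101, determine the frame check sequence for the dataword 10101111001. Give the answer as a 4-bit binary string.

0100

Append 4 zeros: 101011110010000. Divide by 11101 (XOR where the leading bit is 1):
  pos 0: 10101 XOR 11101 = 01000
  pos 1: 10001 XOR 11101 = 01100
  pos 2: 11001 XOR 11101 = 00100
  pos 4: 10010 XOR 11101 = 01111
  pos 5: 11110 XOR 11101 = 00011
  pos 8: 11100 XOR 11101 = 00001
Remainder (last 4 bits) = 0100. This is the CRC / FCS.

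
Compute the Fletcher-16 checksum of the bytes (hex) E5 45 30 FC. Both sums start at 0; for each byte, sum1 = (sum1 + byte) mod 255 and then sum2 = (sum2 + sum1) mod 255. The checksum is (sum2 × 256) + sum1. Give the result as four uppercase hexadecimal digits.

Running sums (mod 255):
  after byte 0 (E5): sum1=229, sum2=229
  after byte 1 (45): sum1=43, sum2=17
  after byte 2 (30): sum1=91, sum2=108
  after byte 3 (FC): sum1=88, sum2=196
Checksum = sum2·256 + sum1 = 196·256 + 88 = 50264 = 0xC458.

C458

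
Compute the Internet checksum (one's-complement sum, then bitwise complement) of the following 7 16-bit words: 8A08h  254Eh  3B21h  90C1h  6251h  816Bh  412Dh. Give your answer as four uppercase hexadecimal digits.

5FDC

One's-complement addition (fold any carry out of bit 15 back into bit 0):
  0x8A08 + 0x254E = 0x0AF56
  0xAF56 + 0x3B21 = 0x0EA77
  0xEA77 + 0x90C1 = 0x17B38 → wrap carry → 0x7B39
  0x7B39 + 0x6251 = 0x0DD8A
  0xDD8A + 0x816B = 0x15EF5 → wrap carry → 0x5EF6
  0x5EF6 + 0x412D = 0x0A023
One's-complement sum = 0xA023.
Checksum = ~0xA023 & 0xFFFF = 0x5FDC.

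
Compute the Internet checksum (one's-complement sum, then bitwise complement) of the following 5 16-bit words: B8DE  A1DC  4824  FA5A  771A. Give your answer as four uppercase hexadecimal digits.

EBAA

One's-complement addition (fold any carry out of bit 15 back into bit 0):
  0xB8DE + 0xA1DC = 0x15ABA → wrap carry → 0x5ABB
  0x5ABB + 0x4824 = 0x0A2DF
  0xA2DF + 0xFA5A = 0x19D39 → wrap carry → 0x9D3A
  0x9D3A + 0x771A = 0x11454 → wrap carry → 0x1455
One's-complement sum = 0x1455.
Checksum = ~0x1455 & 0xFFFF = 0xEBAA.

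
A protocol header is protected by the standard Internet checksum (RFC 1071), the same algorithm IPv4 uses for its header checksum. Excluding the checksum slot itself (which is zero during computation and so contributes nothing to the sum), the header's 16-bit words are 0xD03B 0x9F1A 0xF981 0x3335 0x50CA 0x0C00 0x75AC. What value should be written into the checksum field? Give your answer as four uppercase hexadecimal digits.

One's-complement addition (fold any carry out of bit 15 back into bit 0):
  0xD03B + 0x9F1A = 0x16F55 → wrap carry → 0x6F56
  0x6F56 + 0xF981 = 0x168D7 → wrap carry → 0x68D8
  0x68D8 + 0x3335 = 0x09C0D
  0x9C0D + 0x50CA = 0x0ECD7
  0xECD7 + 0x0C00 = 0x0F8D7
  0xF8D7 + 0x75AC = 0x16E83 → wrap carry → 0x6E84
One's-complement sum = 0x6E84.
Checksum = ~0x6E84 & 0xFFFF = 0x917B.

917B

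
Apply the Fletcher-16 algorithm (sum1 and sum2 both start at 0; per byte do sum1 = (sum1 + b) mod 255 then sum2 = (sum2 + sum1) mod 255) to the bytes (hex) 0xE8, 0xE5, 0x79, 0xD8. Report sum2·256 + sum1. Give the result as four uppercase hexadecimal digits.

2121

Running sums (mod 255):
  after byte 0 (0xE8): sum1=232, sum2=232
  after byte 1 (0xE5): sum1=206, sum2=183
  after byte 2 (0x79): sum1=72, sum2=0
  after byte 3 (0xD8): sum1=33, sum2=33
Checksum = sum2·256 + sum1 = 33·256 + 33 = 8481 = 0x2121.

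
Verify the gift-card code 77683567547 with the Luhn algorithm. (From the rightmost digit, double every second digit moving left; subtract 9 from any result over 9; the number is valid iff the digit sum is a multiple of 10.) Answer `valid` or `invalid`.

From the right, keep odd positions and double even positions (subtract 9 from any doubled value over 9):
  doubled (positions 2,4,...): 8 5 1 7 5 → sum 26
  kept (positions 1,3,...): 7 5 6 3 6 7 → sum 34
Total = 60.
60 mod 10 = 0, so the number is valid.

valid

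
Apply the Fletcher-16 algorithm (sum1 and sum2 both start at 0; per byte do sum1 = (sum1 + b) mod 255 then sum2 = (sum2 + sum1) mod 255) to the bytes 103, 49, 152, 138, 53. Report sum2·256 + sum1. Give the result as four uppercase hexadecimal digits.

Running sums (mod 255):
  after byte 0 (103): sum1=103, sum2=103
  after byte 1 (49): sum1=152, sum2=0
  after byte 2 (152): sum1=49, sum2=49
  after byte 3 (138): sum1=187, sum2=236
  after byte 4 (53): sum1=240, sum2=221
Checksum = sum2·256 + sum1 = 221·256 + 240 = 56816 = 0xDDF0.

DDF0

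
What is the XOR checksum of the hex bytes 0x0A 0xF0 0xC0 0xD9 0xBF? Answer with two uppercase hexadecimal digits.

5C

XOR the bytes together:
  start with 0x0A
  0x0A ⊕ 0xF0 = 0xFA
  0xFA ⊕ 0xC0 = 0x3A
  0x3A ⊕ 0xD9 = 0xE3
  0xE3 ⊕ 0xBF = 0x5C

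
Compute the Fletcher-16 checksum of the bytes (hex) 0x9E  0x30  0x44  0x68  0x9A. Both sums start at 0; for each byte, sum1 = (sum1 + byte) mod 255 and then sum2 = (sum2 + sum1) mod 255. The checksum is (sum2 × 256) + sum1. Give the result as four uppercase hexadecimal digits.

1216

Running sums (mod 255):
  after byte 0 (0x9E): sum1=158, sum2=158
  after byte 1 (0x30): sum1=206, sum2=109
  after byte 2 (0x44): sum1=19, sum2=128
  after byte 3 (0x68): sum1=123, sum2=251
  after byte 4 (0x9A): sum1=22, sum2=18
Checksum = sum2·256 + sum1 = 18·256 + 22 = 4630 = 0x1216.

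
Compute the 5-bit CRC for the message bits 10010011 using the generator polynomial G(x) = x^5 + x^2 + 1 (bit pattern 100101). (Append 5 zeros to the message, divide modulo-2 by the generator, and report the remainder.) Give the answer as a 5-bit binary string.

11011

Append 5 zeros: 1001001100000. Divide by 100101 (XOR where the leading bit is 1):
  pos 0: 100100 XOR 100101 = 000001
  pos 5: 111000 XOR 100101 = 011101
  pos 6: 111010 XOR 100101 = 011111
  pos 7: 111110 XOR 100101 = 011011
Remainder (last 5 bits) = 11011. This is the CRC / FCS.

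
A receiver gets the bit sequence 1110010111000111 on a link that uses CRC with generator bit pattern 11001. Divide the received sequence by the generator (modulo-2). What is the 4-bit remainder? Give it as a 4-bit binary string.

Modulo-2 division of 1110010111000111 by 11001:
  pos 0: 11100 XOR 11001 = 00101
  pos 2: 10110 XOR 11001 = 01111
  pos 3: 11111 XOR 11001 = 00110
  pos 5: 11011 XOR 11001 = 00010
  pos 8: 10000 XOR 11001 = 01001
  pos 9: 10011 XOR 11001 = 01010
  pos 10: 10101 XOR 11001 = 01100
  pos 11: 11001 XOR 11001 = 00000
Remainder = 0000 (zero — the frame passes the CRC check).

0000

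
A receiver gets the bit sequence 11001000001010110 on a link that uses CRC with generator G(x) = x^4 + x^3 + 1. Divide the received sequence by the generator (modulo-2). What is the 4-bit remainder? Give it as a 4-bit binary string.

0000

Modulo-2 division of 11001000001010110 by 11001:
  pos 0: 11001 XOR 11001 = 00000
  pos 10: 10101 XOR 11001 = 01100
  pos 11: 11001 XOR 11001 = 00000
Remainder = 0000 (zero — the frame passes the CRC check).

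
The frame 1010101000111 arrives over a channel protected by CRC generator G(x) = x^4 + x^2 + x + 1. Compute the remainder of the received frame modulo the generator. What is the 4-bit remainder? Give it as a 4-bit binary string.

Modulo-2 division of 1010101000111 by 10111:
  pos 0: 10101 XOR 10111 = 00010
  pos 3: 10010 XOR 10111 = 00101
  pos 5: 10100 XOR 10111 = 00011
  pos 8: 11111 XOR 10111 = 01000
Remainder = 1000 (nonzero — an error is detected).

1000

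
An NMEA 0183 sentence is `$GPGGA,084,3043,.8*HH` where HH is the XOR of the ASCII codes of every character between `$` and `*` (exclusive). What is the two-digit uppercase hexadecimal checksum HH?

54

XOR the ASCII codes of the payload characters:
  'G' = 0x47 → acc = 0x47
  'P' = 0x50 → acc = 0x17
  'G' = 0x47 → acc = 0x50
  'G' = 0x47 → acc = 0x17
  'A' = 0x41 → acc = 0x56
  ',' = 0x2C → acc = 0x7A
  '0' = 0x30 → acc = 0x4A
  '8' = 0x38 → acc = 0x72
  '4' = 0x34 → acc = 0x46
  ',' = 0x2C → acc = 0x6A
  '3' = 0x33 → acc = 0x59
  '0' = 0x30 → acc = 0x69
  '4' = 0x34 → acc = 0x5D
  '3' = 0x33 → acc = 0x6E
  ',' = 0x2C → acc = 0x42
  '.' = 0x2E → acc = 0x6C
  '8' = 0x38 → acc = 0x54
Checksum = 0x54.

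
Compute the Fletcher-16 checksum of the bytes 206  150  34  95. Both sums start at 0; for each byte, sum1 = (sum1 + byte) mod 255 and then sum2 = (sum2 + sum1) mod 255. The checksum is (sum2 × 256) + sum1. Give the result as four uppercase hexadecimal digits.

A2E6

Running sums (mod 255):
  after byte 0 (206): sum1=206, sum2=206
  after byte 1 (150): sum1=101, sum2=52
  after byte 2 (34): sum1=135, sum2=187
  after byte 3 (95): sum1=230, sum2=162
Checksum = sum2·256 + sum1 = 162·256 + 230 = 41702 = 0xA2E6.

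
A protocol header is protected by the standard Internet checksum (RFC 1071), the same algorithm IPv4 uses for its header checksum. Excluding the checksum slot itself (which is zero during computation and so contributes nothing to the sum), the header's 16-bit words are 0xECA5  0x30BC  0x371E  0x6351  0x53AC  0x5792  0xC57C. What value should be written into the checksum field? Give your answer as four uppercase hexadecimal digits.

One's-complement addition (fold any carry out of bit 15 back into bit 0):
  0xECA5 + 0x30BC = 0x11D61 → wrap carry → 0x1D62
  0x1D62 + 0x371E = 0x05480
  0x5480 + 0x6351 = 0x0B7D1
  0xB7D1 + 0x53AC = 0x10B7D → wrap carry → 0x0B7E
  0x0B7E + 0x5792 = 0x06310
  0x6310 + 0xC57C = 0x1288C → wrap carry → 0x288D
One's-complement sum = 0x288D.
Checksum = ~0x288D & 0xFFFF = 0xD772.

D772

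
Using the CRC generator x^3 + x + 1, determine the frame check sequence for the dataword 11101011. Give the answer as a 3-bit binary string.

Append 3 zeros: 11101011000. Divide by 1011 (XOR where the leading bit is 1):
  pos 0: 1110 XOR 1011 = 0101
  pos 1: 1011 XOR 1011 = 0000
  pos 6: 1100 XOR 1011 = 0111
  pos 7: 1110 XOR 1011 = 0101
Remainder (last 3 bits) = 101. This is the CRC / FCS.

101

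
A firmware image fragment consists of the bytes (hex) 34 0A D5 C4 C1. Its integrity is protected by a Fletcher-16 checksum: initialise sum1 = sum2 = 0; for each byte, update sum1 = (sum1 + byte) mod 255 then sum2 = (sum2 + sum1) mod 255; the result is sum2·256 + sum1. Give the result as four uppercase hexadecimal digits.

F99A

Running sums (mod 255):
  after byte 0 (34): sum1=52, sum2=52
  after byte 1 (0A): sum1=62, sum2=114
  after byte 2 (D5): sum1=20, sum2=134
  after byte 3 (C4): sum1=216, sum2=95
  after byte 4 (C1): sum1=154, sum2=249
Checksum = sum2·256 + sum1 = 249·256 + 154 = 63898 = 0xF99A.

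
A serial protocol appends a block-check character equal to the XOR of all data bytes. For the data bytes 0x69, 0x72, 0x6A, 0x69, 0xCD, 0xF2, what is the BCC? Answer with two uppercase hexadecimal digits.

27

XOR the bytes together:
  start with 0x69
  0x69 ⊕ 0x72 = 0x1B
  0x1B ⊕ 0x6A = 0x71
  0x71 ⊕ 0x69 = 0x18
  0x18 ⊕ 0xCD = 0xD5
  0xD5 ⊕ 0xF2 = 0x27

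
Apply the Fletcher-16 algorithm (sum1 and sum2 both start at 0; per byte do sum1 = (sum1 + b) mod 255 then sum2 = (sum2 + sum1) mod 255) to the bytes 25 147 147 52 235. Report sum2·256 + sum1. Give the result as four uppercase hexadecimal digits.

Running sums (mod 255):
  after byte 0 (25): sum1=25, sum2=25
  after byte 1 (147): sum1=172, sum2=197
  after byte 2 (147): sum1=64, sum2=6
  after byte 3 (52): sum1=116, sum2=122
  after byte 4 (235): sum1=96, sum2=218
Checksum = sum2·256 + sum1 = 218·256 + 96 = 55904 = 0xDA60.

DA60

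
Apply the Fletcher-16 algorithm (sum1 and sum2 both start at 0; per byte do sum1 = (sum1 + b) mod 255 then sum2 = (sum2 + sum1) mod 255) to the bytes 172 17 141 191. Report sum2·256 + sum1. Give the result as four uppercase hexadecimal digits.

C00B

Running sums (mod 255):
  after byte 0 (172): sum1=172, sum2=172
  after byte 1 (17): sum1=189, sum2=106
  after byte 2 (141): sum1=75, sum2=181
  after byte 3 (191): sum1=11, sum2=192
Checksum = sum2·256 + sum1 = 192·256 + 11 = 49163 = 0xC00B.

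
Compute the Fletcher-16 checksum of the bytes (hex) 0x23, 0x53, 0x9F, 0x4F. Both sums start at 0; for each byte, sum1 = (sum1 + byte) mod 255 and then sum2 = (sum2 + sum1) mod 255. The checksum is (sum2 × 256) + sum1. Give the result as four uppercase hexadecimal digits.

Running sums (mod 255):
  after byte 0 (0x23): sum1=35, sum2=35
  after byte 1 (0x53): sum1=118, sum2=153
  after byte 2 (0x9F): sum1=22, sum2=175
  after byte 3 (0x4F): sum1=101, sum2=21
Checksum = sum2·256 + sum1 = 21·256 + 101 = 5477 = 0x1565.

1565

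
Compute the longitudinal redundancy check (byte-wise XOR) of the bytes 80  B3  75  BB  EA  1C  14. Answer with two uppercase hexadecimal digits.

XOR the bytes together:
  start with 0x80
  0x80 ⊕ 0xB3 = 0x33
  0x33 ⊕ 0x75 = 0x46
  0x46 ⊕ 0xBB = 0xFD
  0xFD ⊕ 0xEA = 0x17
  0x17 ⊕ 0x1C = 0x0B
  0x0B ⊕ 0x14 = 0x1F

1F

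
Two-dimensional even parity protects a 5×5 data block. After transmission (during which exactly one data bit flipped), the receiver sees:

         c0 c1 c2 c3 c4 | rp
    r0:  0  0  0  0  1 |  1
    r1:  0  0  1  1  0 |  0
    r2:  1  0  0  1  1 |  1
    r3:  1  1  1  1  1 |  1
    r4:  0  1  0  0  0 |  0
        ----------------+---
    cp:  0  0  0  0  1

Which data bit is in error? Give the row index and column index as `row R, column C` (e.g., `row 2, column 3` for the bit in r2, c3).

row 4, column 3

Recompute each row's even parity and compare to rp:
  r0: data parity 1, sent rp 1 → ok
  r1: data parity 0, sent rp 0 → ok
  r2: data parity 1, sent rp 1 → ok
  r3: data parity 1, sent rp 1 → ok
  r4: data parity 1, sent rp 0 → mismatch
Recompute each column's even parity and compare to cp:
  c0: data parity 0, sent cp 0 → ok
  c1: data parity 0, sent cp 0 → ok
  c2: data parity 0, sent cp 0 → ok
  c3: data parity 1, sent cp 0 → mismatch
  c4: data parity 1, sent cp 1 → ok
Exactly one row (r4) and one column (c3) fail → the flipped bit is at their intersection.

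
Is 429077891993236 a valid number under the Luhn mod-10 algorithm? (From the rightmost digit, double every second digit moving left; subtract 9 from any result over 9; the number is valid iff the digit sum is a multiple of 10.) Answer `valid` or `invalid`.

invalid

From the right, keep odd positions and double even positions (subtract 9 from any doubled value over 9):
  doubled (positions 2,4,...): 6 6 9 9 5 0 4 → sum 39
  kept (positions 1,3,...): 6 2 9 1 8 7 9 4 → sum 46
Total = 85.
85 mod 10 = 5, so the number is invalid.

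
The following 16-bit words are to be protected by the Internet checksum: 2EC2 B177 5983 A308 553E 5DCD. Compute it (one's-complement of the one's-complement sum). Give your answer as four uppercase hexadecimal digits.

One's-complement addition (fold any carry out of bit 15 back into bit 0):
  0x2EC2 + 0xB177 = 0x0E039
  0xE039 + 0x5983 = 0x139BC → wrap carry → 0x39BD
  0x39BD + 0xA308 = 0x0DCC5
  0xDCC5 + 0x553E = 0x13203 → wrap carry → 0x3204
  0x3204 + 0x5DCD = 0x08FD1
One's-complement sum = 0x8FD1.
Checksum = ~0x8FD1 & 0xFFFF = 0x702E.

702E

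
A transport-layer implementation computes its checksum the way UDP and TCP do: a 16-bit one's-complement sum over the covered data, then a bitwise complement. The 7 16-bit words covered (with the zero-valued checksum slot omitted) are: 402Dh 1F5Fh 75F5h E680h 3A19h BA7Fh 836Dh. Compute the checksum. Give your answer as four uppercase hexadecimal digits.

One's-complement addition (fold any carry out of bit 15 back into bit 0):
  0x402D + 0x1F5F = 0x05F8C
  0x5F8C + 0x75F5 = 0x0D581
  0xD581 + 0xE680 = 0x1BC01 → wrap carry → 0xBC02
  0xBC02 + 0x3A19 = 0x0F61B
  0xF61B + 0xBA7F = 0x1B09A → wrap carry → 0xB09B
  0xB09B + 0x836D = 0x13408 → wrap carry → 0x3409
One's-complement sum = 0x3409.
Checksum = ~0x3409 & 0xFFFF = 0xCBF6.

CBF6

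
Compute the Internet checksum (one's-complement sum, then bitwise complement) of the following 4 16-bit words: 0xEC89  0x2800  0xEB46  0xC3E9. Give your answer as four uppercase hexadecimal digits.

3C45

One's-complement addition (fold any carry out of bit 15 back into bit 0):
  0xEC89 + 0x2800 = 0x11489 → wrap carry → 0x148A
  0x148A + 0xEB46 = 0x0FFD0
  0xFFD0 + 0xC3E9 = 0x1C3B9 → wrap carry → 0xC3BA
One's-complement sum = 0xC3BA.
Checksum = ~0xC3BA & 0xFFFF = 0x3C45.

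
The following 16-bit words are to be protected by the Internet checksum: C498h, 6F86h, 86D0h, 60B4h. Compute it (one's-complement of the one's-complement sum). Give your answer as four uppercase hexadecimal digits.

One's-complement addition (fold any carry out of bit 15 back into bit 0):
  0xC498 + 0x6F86 = 0x1341E → wrap carry → 0x341F
  0x341F + 0x86D0 = 0x0BAEF
  0xBAEF + 0x60B4 = 0x11BA3 → wrap carry → 0x1BA4
One's-complement sum = 0x1BA4.
Checksum = ~0x1BA4 & 0xFFFF = 0xE45B.

E45B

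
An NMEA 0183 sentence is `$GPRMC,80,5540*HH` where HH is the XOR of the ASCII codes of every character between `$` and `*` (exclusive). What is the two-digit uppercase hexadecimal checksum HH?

47

XOR the ASCII codes of the payload characters:
  'G' = 0x47 → acc = 0x47
  'P' = 0x50 → acc = 0x17
  'R' = 0x52 → acc = 0x45
  'M' = 0x4D → acc = 0x08
  'C' = 0x43 → acc = 0x4B
  ',' = 0x2C → acc = 0x67
  '8' = 0x38 → acc = 0x5F
  '0' = 0x30 → acc = 0x6F
  ',' = 0x2C → acc = 0x43
  '5' = 0x35 → acc = 0x76
  '5' = 0x35 → acc = 0x43
  '4' = 0x34 → acc = 0x77
  '0' = 0x30 → acc = 0x47
Checksum = 0x47.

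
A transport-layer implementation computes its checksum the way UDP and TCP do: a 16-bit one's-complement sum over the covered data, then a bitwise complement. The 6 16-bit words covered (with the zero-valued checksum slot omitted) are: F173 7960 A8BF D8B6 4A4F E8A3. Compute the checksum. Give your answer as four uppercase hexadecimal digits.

One's-complement addition (fold any carry out of bit 15 back into bit 0):
  0xF173 + 0x7960 = 0x16AD3 → wrap carry → 0x6AD4
  0x6AD4 + 0xA8BF = 0x11393 → wrap carry → 0x1394
  0x1394 + 0xD8B6 = 0x0EC4A
  0xEC4A + 0x4A4F = 0x13699 → wrap carry → 0x369A
  0x369A + 0xE8A3 = 0x11F3D → wrap carry → 0x1F3E
One's-complement sum = 0x1F3E.
Checksum = ~0x1F3E & 0xFFFF = 0xE0C1.

E0C1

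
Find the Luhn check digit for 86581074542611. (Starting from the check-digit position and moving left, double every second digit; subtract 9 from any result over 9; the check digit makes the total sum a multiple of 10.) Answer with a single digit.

0

Partial digits right→left: 1 1 6 2 4 5 4 7 0 1 8 5 6 8
Double every second digit counting from the check-digit position (so the 1st, 3rd, 5th, ... of the partial from the right).
  doubled (with −9 where >9): 2 3 8 8 0 7 3 → sum 31
  kept as-is: 1 2 5 7 1 5 8 → sum 29
Total = 31 + 29 = 60.
Check digit = (10 − (60 mod 10)) mod 10 = 0.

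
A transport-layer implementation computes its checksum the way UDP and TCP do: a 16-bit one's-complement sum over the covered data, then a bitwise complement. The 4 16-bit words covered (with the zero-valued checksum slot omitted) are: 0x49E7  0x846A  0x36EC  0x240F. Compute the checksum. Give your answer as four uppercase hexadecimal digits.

D6B2

One's-complement addition (fold any carry out of bit 15 back into bit 0):
  0x49E7 + 0x846A = 0x0CE51
  0xCE51 + 0x36EC = 0x1053D → wrap carry → 0x053E
  0x053E + 0x240F = 0x0294D
One's-complement sum = 0x294D.
Checksum = ~0x294D & 0xFFFF = 0xD6B2.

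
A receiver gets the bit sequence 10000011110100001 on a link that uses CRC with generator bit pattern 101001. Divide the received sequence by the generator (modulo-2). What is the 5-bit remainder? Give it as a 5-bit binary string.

Modulo-2 division of 10000011110100001 by 101001:
  pos 0: 100000 XOR 101001 = 001001
  pos 2: 100111 XOR 101001 = 001110
  pos 4: 111011 XOR 101001 = 010010
  pos 5: 100100 XOR 101001 = 001101
  pos 7: 110110 XOR 101001 = 011111
  pos 8: 111110 XOR 101001 = 010111
  pos 9: 101110 XOR 101001 = 000111
Remainder = 11101 (nonzero — an error is detected).

11101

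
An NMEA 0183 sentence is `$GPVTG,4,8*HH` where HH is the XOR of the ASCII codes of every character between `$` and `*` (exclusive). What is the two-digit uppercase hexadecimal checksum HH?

5E

XOR the ASCII codes of the payload characters:
  'G' = 0x47 → acc = 0x47
  'P' = 0x50 → acc = 0x17
  'V' = 0x56 → acc = 0x41
  'T' = 0x54 → acc = 0x15
  'G' = 0x47 → acc = 0x52
  ',' = 0x2C → acc = 0x7E
  '4' = 0x34 → acc = 0x4A
  ',' = 0x2C → acc = 0x66
  '8' = 0x38 → acc = 0x5E
Checksum = 0x5E.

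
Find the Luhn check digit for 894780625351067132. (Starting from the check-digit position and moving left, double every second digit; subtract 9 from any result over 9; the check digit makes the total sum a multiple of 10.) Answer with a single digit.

Partial digits right→left: 2 3 1 7 6 0 1 5 3 5 2 6 0 8 7 4 9 8
Double every second digit counting from the check-digit position (so the 1st, 3rd, 5th, ... of the partial from the right).
  doubled (with −9 where >9): 4 2 3 2 6 4 0 5 9 → sum 35
  kept as-is: 3 7 0 5 5 6 8 4 8 → sum 46
Total = 35 + 46 = 81.
Check digit = (10 − (81 mod 10)) mod 10 = 9.

9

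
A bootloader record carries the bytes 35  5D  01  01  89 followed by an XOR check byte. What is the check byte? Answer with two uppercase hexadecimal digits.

E1

XOR the bytes together:
  start with 0x35
  0x35 ⊕ 0x5D = 0x68
  0x68 ⊕ 0x01 = 0x69
  0x69 ⊕ 0x01 = 0x68
  0x68 ⊕ 0x89 = 0xE1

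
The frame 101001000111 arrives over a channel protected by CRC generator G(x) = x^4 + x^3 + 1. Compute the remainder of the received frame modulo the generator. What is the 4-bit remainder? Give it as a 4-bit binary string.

0000

Modulo-2 division of 101001000111 by 11001:
  pos 0: 10100 XOR 11001 = 01101
  pos 1: 11011 XOR 11001 = 00010
  pos 4: 10000 XOR 11001 = 01001
  pos 5: 10011 XOR 11001 = 01010
  pos 6: 10101 XOR 11001 = 01100
  pos 7: 11001 XOR 11001 = 00000
Remainder = 0000 (zero — the frame passes the CRC check).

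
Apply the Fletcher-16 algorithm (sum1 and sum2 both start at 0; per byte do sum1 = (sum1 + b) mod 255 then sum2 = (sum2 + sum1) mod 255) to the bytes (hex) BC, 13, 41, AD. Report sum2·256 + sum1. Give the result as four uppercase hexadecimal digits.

5CBE

Running sums (mod 255):
  after byte 0 (BC): sum1=188, sum2=188
  after byte 1 (13): sum1=207, sum2=140
  after byte 2 (41): sum1=17, sum2=157
  after byte 3 (AD): sum1=190, sum2=92
Checksum = sum2·256 + sum1 = 92·256 + 190 = 23742 = 0x5CBE.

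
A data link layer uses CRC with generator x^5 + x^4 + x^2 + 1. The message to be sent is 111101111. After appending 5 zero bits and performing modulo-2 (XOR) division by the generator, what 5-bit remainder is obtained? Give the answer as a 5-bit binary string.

Append 5 zeros: 11110111100000. Divide by 110101 (XOR where the leading bit is 1):
  pos 0: 111101 XOR 110101 = 001000
  pos 2: 100011 XOR 110101 = 010110
  pos 3: 101101 XOR 110101 = 011000
  pos 4: 110000 XOR 110101 = 000101
  pos 7: 101000 XOR 110101 = 011101
  pos 8: 111010 XOR 110101 = 001111
Remainder (last 5 bits) = 01111. This is the CRC / FCS.

01111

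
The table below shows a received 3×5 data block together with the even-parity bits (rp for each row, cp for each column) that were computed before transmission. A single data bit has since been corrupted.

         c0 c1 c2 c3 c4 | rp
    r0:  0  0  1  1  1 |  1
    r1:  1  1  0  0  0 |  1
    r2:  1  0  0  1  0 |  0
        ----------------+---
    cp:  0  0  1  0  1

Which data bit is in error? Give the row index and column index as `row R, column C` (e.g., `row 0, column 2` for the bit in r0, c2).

Recompute each row's even parity and compare to rp:
  r0: data parity 1, sent rp 1 → ok
  r1: data parity 0, sent rp 1 → mismatch
  r2: data parity 0, sent rp 0 → ok
Recompute each column's even parity and compare to cp:
  c0: data parity 0, sent cp 0 → ok
  c1: data parity 1, sent cp 0 → mismatch
  c2: data parity 1, sent cp 1 → ok
  c3: data parity 0, sent cp 0 → ok
  c4: data parity 1, sent cp 1 → ok
Exactly one row (r1) and one column (c1) fail → the flipped bit is at their intersection.

row 1, column 1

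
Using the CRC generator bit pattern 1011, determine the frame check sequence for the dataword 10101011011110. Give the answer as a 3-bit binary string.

000

Append 3 zeros: 10101011011110000. Divide by 1011 (XOR where the leading bit is 1):
  pos 0: 1010 XOR 1011 = 0001
  pos 3: 1101 XOR 1011 = 0110
  pos 4: 1101 XOR 1011 = 0110
  pos 5: 1100 XOR 1011 = 0111
  pos 6: 1111 XOR 1011 = 0100
  pos 7: 1001 XOR 1011 = 0010
  pos 9: 1011 XOR 1011 = 0000
Remainder (last 3 bits) = 000. This is the CRC / FCS.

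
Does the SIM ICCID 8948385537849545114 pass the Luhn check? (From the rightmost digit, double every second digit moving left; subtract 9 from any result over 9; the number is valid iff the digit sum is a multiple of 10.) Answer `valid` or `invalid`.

valid

From the right, keep odd positions and double even positions (subtract 9 from any doubled value over 9):
  doubled (positions 2,4,...): 2 1 1 8 5 1 7 7 9 → sum 41
  kept (positions 1,3,...): 4 1 4 9 8 3 5 3 4 8 → sum 49
Total = 90.
90 mod 10 = 0, so the number is valid.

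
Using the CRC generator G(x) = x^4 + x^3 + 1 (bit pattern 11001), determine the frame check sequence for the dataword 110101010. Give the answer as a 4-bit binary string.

Append 4 zeros: 1101010100000. Divide by 11001 (XOR where the leading bit is 1):
  pos 0: 11010 XOR 11001 = 00011
  pos 3: 11101 XOR 11001 = 00100
  pos 5: 10000 XOR 11001 = 01001
  pos 6: 10010 XOR 11001 = 01011
  pos 7: 10110 XOR 11001 = 01111
  pos 8: 11110 XOR 11001 = 00111
Remainder (last 4 bits) = 0111. This is the CRC / FCS.

0111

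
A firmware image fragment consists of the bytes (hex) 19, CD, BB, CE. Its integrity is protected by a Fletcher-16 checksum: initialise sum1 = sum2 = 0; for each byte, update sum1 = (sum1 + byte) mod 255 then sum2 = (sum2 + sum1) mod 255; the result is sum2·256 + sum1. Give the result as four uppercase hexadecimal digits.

1471

Running sums (mod 255):
  after byte 0 (19): sum1=25, sum2=25
  after byte 1 (CD): sum1=230, sum2=0
  after byte 2 (BB): sum1=162, sum2=162
  after byte 3 (CE): sum1=113, sum2=20
Checksum = sum2·256 + sum1 = 20·256 + 113 = 5233 = 0x1471.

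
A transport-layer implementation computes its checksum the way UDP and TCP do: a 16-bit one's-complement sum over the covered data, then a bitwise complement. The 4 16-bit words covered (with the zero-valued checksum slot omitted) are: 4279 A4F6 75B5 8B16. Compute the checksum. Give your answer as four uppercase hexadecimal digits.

One's-complement addition (fold any carry out of bit 15 back into bit 0):
  0x4279 + 0xA4F6 = 0x0E76F
  0xE76F + 0x75B5 = 0x15D24 → wrap carry → 0x5D25
  0x5D25 + 0x8B16 = 0x0E83B
One's-complement sum = 0xE83B.
Checksum = ~0xE83B & 0xFFFF = 0x17C4.

17C4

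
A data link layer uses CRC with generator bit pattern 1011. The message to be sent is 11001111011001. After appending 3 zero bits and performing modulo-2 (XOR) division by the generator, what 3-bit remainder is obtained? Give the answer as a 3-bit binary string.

Append 3 zeros: 11001111011001000. Divide by 1011 (XOR where the leading bit is 1):
  pos 0: 1100 XOR 1011 = 0111
  pos 1: 1111 XOR 1011 = 0100
  pos 2: 1001 XOR 1011 = 0010
  pos 4: 1011 XOR 1011 = 0000
  pos 9: 1100 XOR 1011 = 0111
  pos 10: 1111 XOR 1011 = 0100
  pos 11: 1000 XOR 1011 = 0011
  pos 13: 1100 XOR 1011 = 0111
Remainder (last 3 bits) = 111. This is the CRC / FCS.

111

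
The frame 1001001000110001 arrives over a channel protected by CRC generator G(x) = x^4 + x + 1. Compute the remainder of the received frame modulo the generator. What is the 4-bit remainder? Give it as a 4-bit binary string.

Modulo-2 division of 1001001000110001 by 10011:
  pos 0: 10010 XOR 10011 = 00001
  pos 4: 10100 XOR 10011 = 00111
  pos 6: 11101 XOR 10011 = 01110
  pos 7: 11101 XOR 10011 = 01110
  pos 8: 11100 XOR 10011 = 01111
  pos 9: 11110 XOR 10011 = 01101
  pos 10: 11010 XOR 10011 = 01001
  pos 11: 10011 XOR 10011 = 00000
Remainder = 0000 (zero — the frame passes the CRC check).

0000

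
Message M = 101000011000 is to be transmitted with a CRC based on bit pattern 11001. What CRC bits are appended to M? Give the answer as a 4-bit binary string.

Append 4 zeros: 1010000110000000. Divide by 11001 (XOR where the leading bit is 1):
  pos 0: 10100 XOR 11001 = 01101
  pos 1: 11010 XOR 11001 = 00011
  pos 4: 11011 XOR 11001 = 00010
  pos 7: 10000 XOR 11001 = 01001
  pos 8: 10010 XOR 11001 = 01011
  pos 9: 10110 XOR 11001 = 01111
  pos 10: 11110 XOR 11001 = 00111
Remainder (last 4 bits) = 1110. This is the CRC / FCS.

1110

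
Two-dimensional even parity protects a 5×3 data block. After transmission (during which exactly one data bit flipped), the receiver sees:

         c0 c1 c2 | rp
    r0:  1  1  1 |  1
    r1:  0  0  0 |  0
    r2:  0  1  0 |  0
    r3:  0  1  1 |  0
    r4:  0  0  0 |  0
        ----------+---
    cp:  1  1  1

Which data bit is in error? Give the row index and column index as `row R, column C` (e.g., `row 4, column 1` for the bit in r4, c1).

row 2, column 2

Recompute each row's even parity and compare to rp:
  r0: data parity 1, sent rp 1 → ok
  r1: data parity 0, sent rp 0 → ok
  r2: data parity 1, sent rp 0 → mismatch
  r3: data parity 0, sent rp 0 → ok
  r4: data parity 0, sent rp 0 → ok
Recompute each column's even parity and compare to cp:
  c0: data parity 1, sent cp 1 → ok
  c1: data parity 1, sent cp 1 → ok
  c2: data parity 0, sent cp 1 → mismatch
Exactly one row (r2) and one column (c2) fail → the flipped bit is at their intersection.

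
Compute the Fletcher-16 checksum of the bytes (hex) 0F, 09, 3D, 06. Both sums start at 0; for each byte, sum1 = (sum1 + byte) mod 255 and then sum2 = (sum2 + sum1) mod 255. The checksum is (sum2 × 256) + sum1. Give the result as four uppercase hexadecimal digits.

D75B

Running sums (mod 255):
  after byte 0 (0F): sum1=15, sum2=15
  after byte 1 (09): sum1=24, sum2=39
  after byte 2 (3D): sum1=85, sum2=124
  after byte 3 (06): sum1=91, sum2=215
Checksum = sum2·256 + sum1 = 215·256 + 91 = 55131 = 0xD75B.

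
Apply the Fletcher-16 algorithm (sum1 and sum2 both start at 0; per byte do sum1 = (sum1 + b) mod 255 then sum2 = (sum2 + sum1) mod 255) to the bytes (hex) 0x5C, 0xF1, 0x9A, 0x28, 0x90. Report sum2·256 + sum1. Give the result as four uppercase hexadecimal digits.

Running sums (mod 255):
  after byte 0 (0x5C): sum1=92, sum2=92
  after byte 1 (0xF1): sum1=78, sum2=170
  after byte 2 (0x9A): sum1=232, sum2=147
  after byte 3 (0x28): sum1=17, sum2=164
  after byte 4 (0x90): sum1=161, sum2=70
Checksum = sum2·256 + sum1 = 70·256 + 161 = 18081 = 0x46A1.

46A1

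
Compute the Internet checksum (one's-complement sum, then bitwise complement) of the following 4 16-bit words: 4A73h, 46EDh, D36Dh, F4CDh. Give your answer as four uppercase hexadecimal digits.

One's-complement addition (fold any carry out of bit 15 back into bit 0):
  0x4A73 + 0x46ED = 0x09160
  0x9160 + 0xD36D = 0x164CD → wrap carry → 0x64CE
  0x64CE + 0xF4CD = 0x1599B → wrap carry → 0x599C
One's-complement sum = 0x599C.
Checksum = ~0x599C & 0xFFFF = 0xA663.

A663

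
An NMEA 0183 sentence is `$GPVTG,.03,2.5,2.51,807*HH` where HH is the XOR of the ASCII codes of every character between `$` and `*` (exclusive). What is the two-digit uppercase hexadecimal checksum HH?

71

XOR the ASCII codes of the payload characters:
  'G' = 0x47 → acc = 0x47
  'P' = 0x50 → acc = 0x17
  'V' = 0x56 → acc = 0x41
  'T' = 0x54 → acc = 0x15
  'G' = 0x47 → acc = 0x52
  ',' = 0x2C → acc = 0x7E
  '.' = 0x2E → acc = 0x50
  '0' = 0x30 → acc = 0x60
  '3' = 0x33 → acc = 0x53
  ',' = 0x2C → acc = 0x7F
  '2' = 0x32 → acc = 0x4D
  '.' = 0x2E → acc = 0x63
  '5' = 0x35 → acc = 0x56
  ',' = 0x2C → acc = 0x7A
  '2' = 0x32 → acc = 0x48
  '.' = 0x2E → acc = 0x66
  '5' = 0x35 → acc = 0x53
  '1' = 0x31 → acc = 0x62
  ',' = 0x2C → acc = 0x4E
  '8' = 0x38 → acc = 0x76
  '0' = 0x30 → acc = 0x46
  '7' = 0x37 → acc = 0x71
Checksum = 0x71.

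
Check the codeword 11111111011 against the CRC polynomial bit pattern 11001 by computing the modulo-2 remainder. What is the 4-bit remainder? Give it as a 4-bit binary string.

0000

Modulo-2 division of 11111111011 by 11001:
  pos 0: 11111 XOR 11001 = 00110
  pos 2: 11011 XOR 11001 = 00010
  pos 5: 10101 XOR 11001 = 01100
  pos 6: 11001 XOR 11001 = 00000
Remainder = 0000 (zero — the frame passes the CRC check).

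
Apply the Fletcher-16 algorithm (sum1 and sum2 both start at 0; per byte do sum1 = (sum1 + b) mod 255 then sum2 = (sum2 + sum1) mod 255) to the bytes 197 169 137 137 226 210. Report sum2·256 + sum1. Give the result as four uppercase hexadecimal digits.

4E38

Running sums (mod 255):
  after byte 0 (197): sum1=197, sum2=197
  after byte 1 (169): sum1=111, sum2=53
  after byte 2 (137): sum1=248, sum2=46
  after byte 3 (137): sum1=130, sum2=176
  after byte 4 (226): sum1=101, sum2=22
  after byte 5 (210): sum1=56, sum2=78
Checksum = sum2·256 + sum1 = 78·256 + 56 = 20024 = 0x4E38.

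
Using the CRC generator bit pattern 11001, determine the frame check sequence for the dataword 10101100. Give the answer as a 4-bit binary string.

0000

Append 4 zeros: 101011000000. Divide by 11001 (XOR where the leading bit is 1):
  pos 0: 10101 XOR 11001 = 01100
  pos 1: 11001 XOR 11001 = 00000
Remainder (last 4 bits) = 0000. This is the CRC / FCS.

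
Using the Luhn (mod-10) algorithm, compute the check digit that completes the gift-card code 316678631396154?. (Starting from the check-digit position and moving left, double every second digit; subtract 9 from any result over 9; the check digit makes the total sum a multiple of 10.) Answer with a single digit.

0

Partial digits right→left: 4 5 1 6 9 3 1 3 6 8 7 6 6 1 3
Double every second digit counting from the check-digit position (so the 1st, 3rd, 5th, ... of the partial from the right).
  doubled (with −9 where >9): 8 2 9 2 3 5 3 6 → sum 38
  kept as-is: 5 6 3 3 8 6 1 → sum 32
Total = 38 + 32 = 70.
Check digit = (10 − (70 mod 10)) mod 10 = 0.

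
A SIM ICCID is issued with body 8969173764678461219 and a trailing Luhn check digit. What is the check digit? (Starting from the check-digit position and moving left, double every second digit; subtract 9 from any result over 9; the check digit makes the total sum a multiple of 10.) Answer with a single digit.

4

Partial digits right→left: 9 1 2 1 6 4 8 7 6 4 6 7 3 7 1 9 6 9 8
Double every second digit counting from the check-digit position (so the 1st, 3rd, 5th, ... of the partial from the right).
  doubled (with −9 where >9): 9 4 3 7 3 3 6 2 3 7 → sum 47
  kept as-is: 1 1 4 7 4 7 7 9 9 → sum 49
Total = 47 + 49 = 96.
Check digit = (10 − (96 mod 10)) mod 10 = 4.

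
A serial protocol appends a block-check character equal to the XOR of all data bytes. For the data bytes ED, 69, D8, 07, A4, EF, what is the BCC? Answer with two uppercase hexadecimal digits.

XOR the bytes together:
  start with 0xED
  0xED ⊕ 0x69 = 0x84
  0x84 ⊕ 0xD8 = 0x5C
  0x5C ⊕ 0x07 = 0x5B
  0x5B ⊕ 0xA4 = 0xFF
  0xFF ⊕ 0xEF = 0x10

10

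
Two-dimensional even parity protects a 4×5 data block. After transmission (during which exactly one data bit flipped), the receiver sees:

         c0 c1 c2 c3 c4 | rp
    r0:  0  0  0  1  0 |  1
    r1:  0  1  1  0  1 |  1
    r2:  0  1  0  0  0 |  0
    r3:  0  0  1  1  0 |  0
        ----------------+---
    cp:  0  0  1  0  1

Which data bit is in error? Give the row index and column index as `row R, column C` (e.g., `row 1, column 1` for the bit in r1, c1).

Recompute each row's even parity and compare to rp:
  r0: data parity 1, sent rp 1 → ok
  r1: data parity 1, sent rp 1 → ok
  r2: data parity 1, sent rp 0 → mismatch
  r3: data parity 0, sent rp 0 → ok
Recompute each column's even parity and compare to cp:
  c0: data parity 0, sent cp 0 → ok
  c1: data parity 0, sent cp 0 → ok
  c2: data parity 0, sent cp 1 → mismatch
  c3: data parity 0, sent cp 0 → ok
  c4: data parity 1, sent cp 1 → ok
Exactly one row (r2) and one column (c2) fail → the flipped bit is at their intersection.

row 2, column 2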